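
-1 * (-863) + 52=915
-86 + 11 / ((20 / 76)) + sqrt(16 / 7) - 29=-366 / 5 + 4 * sqrt(7) / 7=-71.69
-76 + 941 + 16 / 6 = 2603 / 3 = 867.67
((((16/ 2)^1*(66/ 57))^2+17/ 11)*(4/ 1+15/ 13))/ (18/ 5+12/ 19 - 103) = -116202455/ 25493611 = -4.56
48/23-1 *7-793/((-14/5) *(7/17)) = 1539241/2254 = 682.89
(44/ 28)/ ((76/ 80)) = 220/ 133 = 1.65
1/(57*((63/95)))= 5/189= 0.03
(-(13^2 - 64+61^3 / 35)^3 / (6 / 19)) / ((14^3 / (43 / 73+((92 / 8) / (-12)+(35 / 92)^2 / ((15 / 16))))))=70985700.88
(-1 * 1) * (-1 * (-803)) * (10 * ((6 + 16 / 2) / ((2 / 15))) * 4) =-3372600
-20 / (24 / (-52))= 130 / 3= 43.33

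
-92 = -92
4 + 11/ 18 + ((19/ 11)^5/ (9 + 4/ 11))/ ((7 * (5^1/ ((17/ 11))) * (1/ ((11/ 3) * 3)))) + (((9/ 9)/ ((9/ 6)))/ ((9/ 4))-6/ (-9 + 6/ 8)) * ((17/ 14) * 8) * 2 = 72095209247/ 2850163470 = 25.30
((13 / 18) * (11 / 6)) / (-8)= -143 / 864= -0.17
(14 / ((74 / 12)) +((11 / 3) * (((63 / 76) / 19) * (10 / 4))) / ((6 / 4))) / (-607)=-135541 / 32430796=-0.00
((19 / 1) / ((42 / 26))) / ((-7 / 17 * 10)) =-4199 / 1470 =-2.86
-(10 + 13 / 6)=-73 / 6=-12.17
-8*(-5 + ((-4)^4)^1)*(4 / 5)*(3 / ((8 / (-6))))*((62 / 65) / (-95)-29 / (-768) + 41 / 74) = 76868636799 / 36556000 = 2102.76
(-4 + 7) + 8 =11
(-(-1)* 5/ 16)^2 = 25/ 256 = 0.10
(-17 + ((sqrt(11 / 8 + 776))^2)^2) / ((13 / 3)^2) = 348073857 / 10816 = 32181.38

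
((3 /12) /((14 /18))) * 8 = 18 /7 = 2.57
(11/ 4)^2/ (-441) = -121/ 7056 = -0.02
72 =72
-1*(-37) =37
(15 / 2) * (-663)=-9945 / 2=-4972.50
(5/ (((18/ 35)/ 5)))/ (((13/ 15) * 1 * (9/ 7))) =30625/ 702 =43.63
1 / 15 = 0.07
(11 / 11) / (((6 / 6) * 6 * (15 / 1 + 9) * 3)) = 1 / 432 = 0.00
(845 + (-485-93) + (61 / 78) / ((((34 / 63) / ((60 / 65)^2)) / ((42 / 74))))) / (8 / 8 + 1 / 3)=200.78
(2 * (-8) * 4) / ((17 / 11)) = -704 / 17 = -41.41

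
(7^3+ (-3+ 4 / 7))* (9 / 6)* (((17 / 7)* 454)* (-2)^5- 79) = -885163704 / 49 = -18064565.39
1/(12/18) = 3/2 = 1.50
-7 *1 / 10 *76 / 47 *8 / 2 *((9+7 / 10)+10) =-104804 / 1175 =-89.19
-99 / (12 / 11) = -363 / 4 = -90.75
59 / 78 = 0.76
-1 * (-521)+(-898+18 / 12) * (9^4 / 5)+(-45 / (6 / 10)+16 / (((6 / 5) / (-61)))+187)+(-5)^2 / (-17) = -600050243 / 510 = -1176569.10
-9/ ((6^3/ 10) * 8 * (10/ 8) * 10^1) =-0.00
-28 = -28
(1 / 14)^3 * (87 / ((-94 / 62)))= -2697 / 128968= -0.02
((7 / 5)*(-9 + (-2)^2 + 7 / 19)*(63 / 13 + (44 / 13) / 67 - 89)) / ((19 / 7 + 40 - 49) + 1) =-315871248 / 3061565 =-103.17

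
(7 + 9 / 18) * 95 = 1425 / 2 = 712.50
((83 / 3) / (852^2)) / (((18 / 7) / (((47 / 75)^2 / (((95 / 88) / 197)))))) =2781190643 / 2618358412500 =0.00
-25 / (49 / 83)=-2075 / 49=-42.35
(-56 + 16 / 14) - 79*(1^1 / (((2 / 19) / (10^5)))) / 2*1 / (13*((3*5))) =-52549976 / 273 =-192490.75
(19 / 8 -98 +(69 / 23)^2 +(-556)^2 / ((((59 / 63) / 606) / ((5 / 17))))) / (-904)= -65082.28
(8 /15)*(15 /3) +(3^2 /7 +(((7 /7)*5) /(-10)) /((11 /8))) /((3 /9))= 1255 /231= 5.43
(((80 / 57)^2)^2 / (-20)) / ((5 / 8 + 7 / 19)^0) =-2048000 / 10556001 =-0.19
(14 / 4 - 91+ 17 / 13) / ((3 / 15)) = -11205 / 26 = -430.96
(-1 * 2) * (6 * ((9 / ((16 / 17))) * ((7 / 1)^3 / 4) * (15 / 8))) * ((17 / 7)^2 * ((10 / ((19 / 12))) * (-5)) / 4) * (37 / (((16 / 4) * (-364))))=-5521597875 / 252928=-21830.71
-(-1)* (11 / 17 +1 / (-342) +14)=85141 / 5814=14.64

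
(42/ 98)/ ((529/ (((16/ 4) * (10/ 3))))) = 40/ 3703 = 0.01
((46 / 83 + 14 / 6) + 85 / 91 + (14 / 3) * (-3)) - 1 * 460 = -10653772 / 22659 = -470.18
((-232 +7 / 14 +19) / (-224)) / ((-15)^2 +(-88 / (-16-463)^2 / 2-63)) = 97512425 / 16651890304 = 0.01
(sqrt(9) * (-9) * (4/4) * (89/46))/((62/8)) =-4806/713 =-6.74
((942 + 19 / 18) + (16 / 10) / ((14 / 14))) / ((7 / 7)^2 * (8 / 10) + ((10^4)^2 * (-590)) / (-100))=649 / 405343512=0.00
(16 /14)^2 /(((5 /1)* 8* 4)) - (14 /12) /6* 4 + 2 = 2713 /2205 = 1.23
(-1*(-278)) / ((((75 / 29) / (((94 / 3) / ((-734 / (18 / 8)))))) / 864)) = -81845424 / 9175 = -8920.48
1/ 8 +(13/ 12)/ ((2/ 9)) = 5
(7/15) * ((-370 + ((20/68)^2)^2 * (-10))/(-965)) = 43272628/241793295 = 0.18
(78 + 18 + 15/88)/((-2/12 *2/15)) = -380835/88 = -4327.67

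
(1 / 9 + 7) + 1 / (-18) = 127 / 18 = 7.06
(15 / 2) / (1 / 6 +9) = 9 / 11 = 0.82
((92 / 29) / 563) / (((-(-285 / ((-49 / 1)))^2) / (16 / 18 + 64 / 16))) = -9719248 / 11935445175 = -0.00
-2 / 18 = -1 / 9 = -0.11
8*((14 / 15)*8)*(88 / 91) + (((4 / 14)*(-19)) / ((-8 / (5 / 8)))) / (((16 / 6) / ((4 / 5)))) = 5057387 / 87360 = 57.89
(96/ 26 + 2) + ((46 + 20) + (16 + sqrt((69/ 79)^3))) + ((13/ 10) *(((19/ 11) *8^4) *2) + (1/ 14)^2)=69 *sqrt(5451)/ 6241 + 2590132091/ 140140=18483.28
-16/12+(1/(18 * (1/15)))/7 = -17/14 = -1.21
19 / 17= 1.12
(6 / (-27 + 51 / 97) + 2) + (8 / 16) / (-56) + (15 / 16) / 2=53525 / 23968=2.23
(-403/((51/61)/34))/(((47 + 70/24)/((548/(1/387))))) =-41707714464/599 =-69628905.62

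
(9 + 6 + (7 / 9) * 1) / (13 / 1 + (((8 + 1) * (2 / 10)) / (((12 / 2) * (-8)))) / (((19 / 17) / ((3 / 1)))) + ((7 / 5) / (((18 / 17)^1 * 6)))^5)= 13764747052800000 / 11254014189155381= 1.22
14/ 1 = 14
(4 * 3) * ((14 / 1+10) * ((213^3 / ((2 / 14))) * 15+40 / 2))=292227179040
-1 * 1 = -1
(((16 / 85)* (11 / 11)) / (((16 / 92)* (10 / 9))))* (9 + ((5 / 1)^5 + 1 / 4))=2595159 / 850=3053.13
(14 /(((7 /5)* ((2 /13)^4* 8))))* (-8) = -142805 /8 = -17850.62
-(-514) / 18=257 / 9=28.56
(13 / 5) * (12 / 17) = 156 / 85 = 1.84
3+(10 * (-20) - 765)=-962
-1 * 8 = -8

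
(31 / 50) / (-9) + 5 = 2219 / 450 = 4.93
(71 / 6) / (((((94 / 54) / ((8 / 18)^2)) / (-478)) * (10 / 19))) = -2579288 / 2115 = -1219.52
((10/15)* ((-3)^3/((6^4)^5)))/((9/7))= -0.00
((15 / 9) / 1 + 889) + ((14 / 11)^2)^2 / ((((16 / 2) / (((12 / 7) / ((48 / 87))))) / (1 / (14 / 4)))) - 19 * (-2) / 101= 3954156715 / 4436223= 891.33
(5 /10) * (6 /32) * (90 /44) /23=135 /16192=0.01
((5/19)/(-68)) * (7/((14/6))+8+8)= -5/68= -0.07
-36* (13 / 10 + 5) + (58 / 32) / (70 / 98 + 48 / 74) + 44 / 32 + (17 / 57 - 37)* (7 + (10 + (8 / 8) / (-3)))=-4036068437 / 4829040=-835.79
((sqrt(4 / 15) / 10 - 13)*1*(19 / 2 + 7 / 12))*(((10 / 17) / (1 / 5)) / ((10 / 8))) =-15730 / 51 + 242*sqrt(15) / 765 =-307.21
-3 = -3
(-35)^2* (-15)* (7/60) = -8575/4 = -2143.75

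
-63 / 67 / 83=-63 / 5561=-0.01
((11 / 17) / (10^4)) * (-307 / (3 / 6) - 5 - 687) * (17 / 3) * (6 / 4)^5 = -581823 / 160000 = -3.64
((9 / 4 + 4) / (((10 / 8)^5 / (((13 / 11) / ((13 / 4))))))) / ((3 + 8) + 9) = 256 / 6875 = 0.04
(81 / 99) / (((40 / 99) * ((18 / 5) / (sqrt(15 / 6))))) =9 * sqrt(10) / 32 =0.89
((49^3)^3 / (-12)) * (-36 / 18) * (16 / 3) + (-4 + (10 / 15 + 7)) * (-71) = 13027308783281249 / 9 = 1447478753697916.56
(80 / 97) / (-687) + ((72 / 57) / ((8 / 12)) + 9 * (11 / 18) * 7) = 102287825 / 2532282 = 40.39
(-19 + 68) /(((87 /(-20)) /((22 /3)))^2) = 9486400 /68121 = 139.26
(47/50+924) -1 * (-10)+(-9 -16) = 45497/50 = 909.94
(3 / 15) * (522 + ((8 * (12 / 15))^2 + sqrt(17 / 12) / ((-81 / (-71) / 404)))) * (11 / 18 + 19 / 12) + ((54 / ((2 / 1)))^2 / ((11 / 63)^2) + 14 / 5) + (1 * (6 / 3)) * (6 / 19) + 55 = 566509 * sqrt(51) / 21870 + 125273211677 / 5172750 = 24402.90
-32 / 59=-0.54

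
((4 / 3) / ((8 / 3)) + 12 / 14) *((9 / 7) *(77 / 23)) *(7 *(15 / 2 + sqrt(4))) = 35739 / 92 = 388.47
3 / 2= 1.50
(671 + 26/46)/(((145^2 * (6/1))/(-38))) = -293474/1450725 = -0.20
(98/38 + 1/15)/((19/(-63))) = -15834/1805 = -8.77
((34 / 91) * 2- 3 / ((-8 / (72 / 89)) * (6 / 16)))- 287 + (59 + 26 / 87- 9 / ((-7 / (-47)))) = -201923399 / 704613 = -286.57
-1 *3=-3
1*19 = 19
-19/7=-2.71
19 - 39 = -20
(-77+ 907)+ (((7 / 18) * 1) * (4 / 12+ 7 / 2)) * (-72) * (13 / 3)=3284 / 9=364.89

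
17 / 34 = 1 / 2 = 0.50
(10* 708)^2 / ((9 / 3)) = 16708800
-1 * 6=-6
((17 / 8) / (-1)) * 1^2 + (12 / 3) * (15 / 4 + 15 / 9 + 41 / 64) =1061 / 48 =22.10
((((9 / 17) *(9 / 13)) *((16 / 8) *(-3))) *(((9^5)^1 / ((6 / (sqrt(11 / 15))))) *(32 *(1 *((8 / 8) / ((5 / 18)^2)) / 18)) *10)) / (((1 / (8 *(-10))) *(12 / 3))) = 7346640384 *sqrt(165) / 1105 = 85402085.43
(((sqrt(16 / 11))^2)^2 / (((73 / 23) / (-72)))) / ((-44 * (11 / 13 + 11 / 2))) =918528 / 5343965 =0.17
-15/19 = -0.79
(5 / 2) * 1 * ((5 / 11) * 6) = 75 / 11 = 6.82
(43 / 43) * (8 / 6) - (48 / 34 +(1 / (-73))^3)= -1556017 / 19839867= -0.08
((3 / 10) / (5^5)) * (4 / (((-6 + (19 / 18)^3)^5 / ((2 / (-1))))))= 80959687397729501184 / 275359622153153073998328125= 0.00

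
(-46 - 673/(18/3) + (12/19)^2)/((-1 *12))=341725/25992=13.15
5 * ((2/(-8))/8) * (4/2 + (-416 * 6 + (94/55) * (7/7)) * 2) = 137131/176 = 779.15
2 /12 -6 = -35 /6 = -5.83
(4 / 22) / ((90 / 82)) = 82 / 495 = 0.17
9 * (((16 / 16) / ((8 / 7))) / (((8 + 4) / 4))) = 21 / 8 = 2.62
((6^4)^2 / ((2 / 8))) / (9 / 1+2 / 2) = 3359232 / 5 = 671846.40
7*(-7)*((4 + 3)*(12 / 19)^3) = -592704 / 6859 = -86.41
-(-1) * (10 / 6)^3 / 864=125 / 23328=0.01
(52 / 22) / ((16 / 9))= 117 / 88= 1.33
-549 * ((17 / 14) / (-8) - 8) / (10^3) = 501237 / 112000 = 4.48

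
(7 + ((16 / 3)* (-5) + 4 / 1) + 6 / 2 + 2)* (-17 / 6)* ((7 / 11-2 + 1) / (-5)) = 1088 / 495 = 2.20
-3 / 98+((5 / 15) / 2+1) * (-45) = -2574 / 49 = -52.53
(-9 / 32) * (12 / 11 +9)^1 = -999 / 352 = -2.84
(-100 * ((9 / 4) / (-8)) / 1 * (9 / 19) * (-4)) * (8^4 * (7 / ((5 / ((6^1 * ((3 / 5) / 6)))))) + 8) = -3491748 / 19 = -183776.21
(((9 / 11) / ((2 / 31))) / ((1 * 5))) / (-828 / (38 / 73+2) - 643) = -279 / 106865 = -0.00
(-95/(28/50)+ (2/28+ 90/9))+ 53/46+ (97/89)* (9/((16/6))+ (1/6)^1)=-53152303/343896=-154.56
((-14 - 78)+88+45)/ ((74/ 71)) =2911/ 74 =39.34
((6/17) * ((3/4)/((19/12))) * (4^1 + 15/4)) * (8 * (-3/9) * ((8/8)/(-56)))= 279/4522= 0.06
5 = 5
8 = 8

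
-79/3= -26.33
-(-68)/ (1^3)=68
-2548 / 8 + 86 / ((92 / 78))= -11297 / 46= -245.59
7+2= 9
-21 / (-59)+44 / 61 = 3877 / 3599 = 1.08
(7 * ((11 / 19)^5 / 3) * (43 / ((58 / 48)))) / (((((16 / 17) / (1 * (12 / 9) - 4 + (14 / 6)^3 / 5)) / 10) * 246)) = -14009665439 / 476941237182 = -0.03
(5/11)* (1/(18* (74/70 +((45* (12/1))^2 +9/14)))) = 25/288685683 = 0.00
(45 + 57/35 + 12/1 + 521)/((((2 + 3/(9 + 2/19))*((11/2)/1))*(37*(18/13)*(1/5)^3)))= 87741275/794871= 110.38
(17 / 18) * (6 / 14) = 0.40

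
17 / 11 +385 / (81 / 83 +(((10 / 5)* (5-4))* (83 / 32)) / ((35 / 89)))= 208036977 / 7243291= 28.72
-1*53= -53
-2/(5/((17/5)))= -34/25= -1.36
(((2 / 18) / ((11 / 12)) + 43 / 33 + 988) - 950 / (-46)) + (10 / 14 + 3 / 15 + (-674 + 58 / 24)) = 12021809 / 35420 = 339.41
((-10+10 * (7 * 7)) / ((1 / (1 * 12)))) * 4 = 23040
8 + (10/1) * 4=48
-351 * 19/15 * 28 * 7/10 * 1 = -8714.16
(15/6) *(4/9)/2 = 5/9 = 0.56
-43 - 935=-978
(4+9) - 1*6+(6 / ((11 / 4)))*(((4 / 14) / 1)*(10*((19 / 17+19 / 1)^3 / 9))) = 2136071467 / 378301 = 5646.49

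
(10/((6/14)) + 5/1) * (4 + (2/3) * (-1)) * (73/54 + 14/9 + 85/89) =7889275/21627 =364.79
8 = 8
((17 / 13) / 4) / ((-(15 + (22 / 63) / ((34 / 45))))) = -2023 / 95680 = -0.02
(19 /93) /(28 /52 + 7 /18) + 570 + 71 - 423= 1467968 /6727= 218.22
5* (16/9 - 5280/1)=-237520/9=-26391.11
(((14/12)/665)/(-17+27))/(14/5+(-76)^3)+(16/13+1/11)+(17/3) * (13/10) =3108751135741/357807055320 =8.69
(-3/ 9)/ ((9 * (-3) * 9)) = 1/ 729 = 0.00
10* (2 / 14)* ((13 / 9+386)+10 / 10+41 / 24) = 20065 / 36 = 557.36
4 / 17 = 0.24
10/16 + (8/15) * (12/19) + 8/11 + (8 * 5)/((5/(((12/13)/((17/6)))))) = 7936101/1847560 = 4.30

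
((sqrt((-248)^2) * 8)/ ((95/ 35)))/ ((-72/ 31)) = -53816/ 171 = -314.71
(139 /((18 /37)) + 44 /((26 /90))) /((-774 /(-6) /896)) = 3042.44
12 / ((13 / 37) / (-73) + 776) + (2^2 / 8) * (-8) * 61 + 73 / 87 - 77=-320.15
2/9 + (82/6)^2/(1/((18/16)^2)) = 136289/576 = 236.61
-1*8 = -8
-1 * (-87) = 87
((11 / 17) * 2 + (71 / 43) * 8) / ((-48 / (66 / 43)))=-58311 / 125732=-0.46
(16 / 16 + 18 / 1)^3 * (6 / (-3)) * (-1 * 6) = 82308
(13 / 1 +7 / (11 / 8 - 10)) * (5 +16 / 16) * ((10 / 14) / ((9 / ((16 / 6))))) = 67280 / 4347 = 15.48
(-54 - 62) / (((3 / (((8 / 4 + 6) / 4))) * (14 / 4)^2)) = -928 / 147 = -6.31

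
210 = 210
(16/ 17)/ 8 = 2/ 17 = 0.12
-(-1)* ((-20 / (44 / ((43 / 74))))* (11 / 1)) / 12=-215 / 888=-0.24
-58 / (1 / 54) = -3132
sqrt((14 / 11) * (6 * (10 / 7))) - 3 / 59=-3 / 59 +2 * sqrt(330) / 11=3.25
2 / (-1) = -2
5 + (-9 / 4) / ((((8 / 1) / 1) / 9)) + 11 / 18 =887 / 288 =3.08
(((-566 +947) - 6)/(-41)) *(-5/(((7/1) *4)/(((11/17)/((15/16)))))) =5500/4879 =1.13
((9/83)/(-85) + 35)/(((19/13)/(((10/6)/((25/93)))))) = 99507148/670225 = 148.47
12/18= 2/3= 0.67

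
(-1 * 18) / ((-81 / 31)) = 62 / 9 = 6.89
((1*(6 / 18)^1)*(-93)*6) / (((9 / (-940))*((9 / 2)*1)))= 4317.04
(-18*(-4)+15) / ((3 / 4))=116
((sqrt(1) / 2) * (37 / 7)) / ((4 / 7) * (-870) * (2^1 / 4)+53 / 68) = -1258 / 117949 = -0.01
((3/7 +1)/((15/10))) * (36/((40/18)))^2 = 8748/35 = 249.94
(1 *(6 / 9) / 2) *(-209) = -209 / 3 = -69.67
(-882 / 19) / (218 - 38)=-49 / 190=-0.26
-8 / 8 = -1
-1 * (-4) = 4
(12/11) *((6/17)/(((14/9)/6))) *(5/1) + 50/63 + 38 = 544508/11781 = 46.22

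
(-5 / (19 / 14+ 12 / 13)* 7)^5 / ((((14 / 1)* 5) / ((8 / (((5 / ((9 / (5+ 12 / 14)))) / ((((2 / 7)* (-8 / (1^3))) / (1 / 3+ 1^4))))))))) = 207125155176436224 / 4037516659075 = 51300.14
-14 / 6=-2.33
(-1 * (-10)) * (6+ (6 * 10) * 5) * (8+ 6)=42840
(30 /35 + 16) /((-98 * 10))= -59 /3430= -0.02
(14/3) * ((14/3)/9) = 196/81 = 2.42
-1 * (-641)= 641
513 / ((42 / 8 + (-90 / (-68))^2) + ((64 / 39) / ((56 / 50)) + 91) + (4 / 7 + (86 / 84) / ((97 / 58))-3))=872443026 / 166071205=5.25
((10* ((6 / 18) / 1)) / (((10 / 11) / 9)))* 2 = 66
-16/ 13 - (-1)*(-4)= -68/ 13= -5.23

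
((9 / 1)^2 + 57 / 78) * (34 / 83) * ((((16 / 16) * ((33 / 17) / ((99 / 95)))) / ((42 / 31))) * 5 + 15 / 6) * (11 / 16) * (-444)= -2170836250 / 22659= -95804.59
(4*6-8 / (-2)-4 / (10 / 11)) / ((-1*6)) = -59 / 15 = -3.93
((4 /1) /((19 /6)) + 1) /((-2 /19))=-43 /2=-21.50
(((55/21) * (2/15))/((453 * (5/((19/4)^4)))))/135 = 1433531/2465769600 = 0.00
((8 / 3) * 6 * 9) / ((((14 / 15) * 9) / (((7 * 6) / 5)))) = 144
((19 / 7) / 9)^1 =19 / 63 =0.30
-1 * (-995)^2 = -990025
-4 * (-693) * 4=11088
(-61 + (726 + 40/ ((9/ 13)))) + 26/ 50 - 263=103567/ 225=460.30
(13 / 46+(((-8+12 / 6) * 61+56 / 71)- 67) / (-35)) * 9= 12995163 / 114310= 113.68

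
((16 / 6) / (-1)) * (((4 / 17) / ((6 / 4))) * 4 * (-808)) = 1351.95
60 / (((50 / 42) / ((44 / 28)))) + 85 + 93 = 1286 / 5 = 257.20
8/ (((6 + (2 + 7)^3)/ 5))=8/ 147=0.05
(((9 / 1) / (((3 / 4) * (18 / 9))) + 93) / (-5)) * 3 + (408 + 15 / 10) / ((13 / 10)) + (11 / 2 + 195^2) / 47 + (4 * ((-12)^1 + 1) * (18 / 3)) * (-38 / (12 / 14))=12768.76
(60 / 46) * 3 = 90 / 23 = 3.91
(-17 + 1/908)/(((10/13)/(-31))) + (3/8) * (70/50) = 778134/1135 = 685.58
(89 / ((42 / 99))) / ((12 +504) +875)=2937 / 19474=0.15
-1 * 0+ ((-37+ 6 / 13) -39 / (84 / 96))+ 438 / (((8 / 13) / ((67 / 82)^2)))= 964477277 / 2447536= 394.06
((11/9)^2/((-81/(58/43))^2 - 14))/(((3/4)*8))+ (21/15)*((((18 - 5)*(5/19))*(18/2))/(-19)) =-2.27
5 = 5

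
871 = 871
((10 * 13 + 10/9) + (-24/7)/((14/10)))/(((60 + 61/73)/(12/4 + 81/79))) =439054120/51573333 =8.51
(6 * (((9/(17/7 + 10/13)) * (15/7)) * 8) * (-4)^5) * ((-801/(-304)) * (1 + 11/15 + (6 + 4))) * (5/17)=-84450263040/31331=-2695421.88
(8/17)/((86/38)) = 152/731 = 0.21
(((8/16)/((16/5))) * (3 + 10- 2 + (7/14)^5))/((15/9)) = 1059/1024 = 1.03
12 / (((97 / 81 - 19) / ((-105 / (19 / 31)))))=225990 / 1957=115.48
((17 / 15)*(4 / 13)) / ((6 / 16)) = 544 / 585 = 0.93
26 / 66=13 / 33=0.39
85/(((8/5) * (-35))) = -1.52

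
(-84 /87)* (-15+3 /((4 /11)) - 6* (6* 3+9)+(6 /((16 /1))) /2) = 651 /4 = 162.75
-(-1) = 1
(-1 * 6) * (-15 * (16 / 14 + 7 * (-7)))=-30150 / 7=-4307.14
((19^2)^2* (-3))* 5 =-1954815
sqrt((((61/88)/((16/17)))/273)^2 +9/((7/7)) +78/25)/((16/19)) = 19*sqrt(44768597899393)/30750720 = 4.13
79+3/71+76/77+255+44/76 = 34860632/103873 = 335.61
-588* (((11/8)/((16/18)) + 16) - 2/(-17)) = -2825193/272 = -10386.74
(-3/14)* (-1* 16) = 24/7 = 3.43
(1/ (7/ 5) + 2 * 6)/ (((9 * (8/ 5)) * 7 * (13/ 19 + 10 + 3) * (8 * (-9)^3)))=-1691/ 1069915392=-0.00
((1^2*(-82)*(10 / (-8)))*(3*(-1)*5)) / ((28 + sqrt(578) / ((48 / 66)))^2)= -72068400 / 2381321 + 50265600*sqrt(2) / 2381321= -0.41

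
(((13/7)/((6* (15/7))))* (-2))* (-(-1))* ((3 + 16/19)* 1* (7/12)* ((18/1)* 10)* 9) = -19929/19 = -1048.89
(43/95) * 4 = 172/95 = 1.81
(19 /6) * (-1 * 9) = -57 /2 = -28.50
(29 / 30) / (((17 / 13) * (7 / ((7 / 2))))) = 377 / 1020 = 0.37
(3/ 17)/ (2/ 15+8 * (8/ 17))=45/ 994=0.05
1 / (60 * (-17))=-1 / 1020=-0.00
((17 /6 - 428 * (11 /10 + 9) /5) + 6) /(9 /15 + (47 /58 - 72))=338401 /27915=12.12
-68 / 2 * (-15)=510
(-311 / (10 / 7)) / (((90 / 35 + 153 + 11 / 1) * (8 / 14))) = -106673 / 46640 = -2.29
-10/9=-1.11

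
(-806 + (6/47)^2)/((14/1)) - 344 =-6209481/15463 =-401.57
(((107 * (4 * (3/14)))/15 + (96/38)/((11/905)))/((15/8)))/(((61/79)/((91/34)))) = 6429537608/16254975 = 395.54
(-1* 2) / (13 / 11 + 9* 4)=-22 / 409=-0.05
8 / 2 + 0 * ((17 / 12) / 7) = 4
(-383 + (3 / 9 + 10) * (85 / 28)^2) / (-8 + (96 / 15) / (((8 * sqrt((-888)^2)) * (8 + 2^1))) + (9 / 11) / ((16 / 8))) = 37.91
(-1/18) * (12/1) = -2/3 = -0.67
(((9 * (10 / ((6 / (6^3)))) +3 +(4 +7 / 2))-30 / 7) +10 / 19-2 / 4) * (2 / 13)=863500 / 1729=499.42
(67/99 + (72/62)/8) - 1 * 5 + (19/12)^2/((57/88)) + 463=4260008/9207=462.69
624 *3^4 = 50544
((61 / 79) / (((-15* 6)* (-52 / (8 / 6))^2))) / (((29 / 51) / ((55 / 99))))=-1037 / 188168994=-0.00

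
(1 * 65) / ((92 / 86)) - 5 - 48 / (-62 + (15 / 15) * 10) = 33897 / 598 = 56.68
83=83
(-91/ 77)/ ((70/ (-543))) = 7059/ 770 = 9.17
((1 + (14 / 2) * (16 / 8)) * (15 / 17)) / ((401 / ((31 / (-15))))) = -465 / 6817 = -0.07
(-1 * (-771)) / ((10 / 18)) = 6939 / 5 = 1387.80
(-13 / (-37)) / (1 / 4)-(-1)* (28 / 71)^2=291140 / 186517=1.56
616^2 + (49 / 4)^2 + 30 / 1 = 379636.06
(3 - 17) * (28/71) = -392/71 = -5.52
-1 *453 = -453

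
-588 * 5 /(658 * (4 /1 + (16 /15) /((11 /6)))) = -275 /282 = -0.98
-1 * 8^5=-32768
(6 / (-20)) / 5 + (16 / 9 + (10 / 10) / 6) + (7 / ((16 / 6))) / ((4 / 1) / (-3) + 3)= 6227 / 1800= 3.46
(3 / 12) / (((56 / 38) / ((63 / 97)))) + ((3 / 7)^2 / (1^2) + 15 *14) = 15992427 / 76048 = 210.29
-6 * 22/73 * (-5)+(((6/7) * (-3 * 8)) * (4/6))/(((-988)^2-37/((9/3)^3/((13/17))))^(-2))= -468948396723525804860/35885997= -13067726576567.62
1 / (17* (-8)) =-1 / 136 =-0.01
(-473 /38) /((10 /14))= -3311 /190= -17.43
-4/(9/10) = -40/9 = -4.44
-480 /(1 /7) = -3360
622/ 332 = 311/ 166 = 1.87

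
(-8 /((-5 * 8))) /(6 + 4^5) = 1 /5150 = 0.00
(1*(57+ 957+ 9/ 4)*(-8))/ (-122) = 4065/ 61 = 66.64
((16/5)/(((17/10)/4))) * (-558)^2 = 39854592/17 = 2344387.76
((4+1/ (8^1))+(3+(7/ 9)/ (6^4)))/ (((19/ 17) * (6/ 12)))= 1412921/ 110808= 12.75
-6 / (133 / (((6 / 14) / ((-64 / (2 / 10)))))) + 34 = 5064649 / 148960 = 34.00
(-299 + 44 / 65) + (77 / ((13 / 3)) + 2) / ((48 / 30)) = -148703 / 520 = -285.97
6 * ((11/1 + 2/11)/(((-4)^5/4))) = -369/1408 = -0.26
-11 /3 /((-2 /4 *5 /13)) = 286 /15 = 19.07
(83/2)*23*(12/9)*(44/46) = 3652/3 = 1217.33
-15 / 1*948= -14220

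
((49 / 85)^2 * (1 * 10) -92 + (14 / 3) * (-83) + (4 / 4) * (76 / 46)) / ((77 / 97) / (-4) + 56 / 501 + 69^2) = -3064582674152 / 30757809965465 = -0.10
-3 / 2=-1.50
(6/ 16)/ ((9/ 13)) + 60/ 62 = 1123/ 744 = 1.51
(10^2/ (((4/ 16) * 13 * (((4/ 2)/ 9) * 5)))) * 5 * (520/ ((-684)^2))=500/ 3249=0.15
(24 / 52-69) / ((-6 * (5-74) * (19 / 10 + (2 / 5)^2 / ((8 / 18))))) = -2475 / 33787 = -0.07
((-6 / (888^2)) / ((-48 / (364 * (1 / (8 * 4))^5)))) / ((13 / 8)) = 7 / 6614786506752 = 0.00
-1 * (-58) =58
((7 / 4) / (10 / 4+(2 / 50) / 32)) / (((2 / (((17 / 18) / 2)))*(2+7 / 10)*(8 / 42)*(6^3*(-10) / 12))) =-20825 / 11669832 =-0.00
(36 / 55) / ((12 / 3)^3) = 9 / 880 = 0.01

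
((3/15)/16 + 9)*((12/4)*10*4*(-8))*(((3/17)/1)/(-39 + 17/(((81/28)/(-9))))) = 233604/14059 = 16.62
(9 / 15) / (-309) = -1 / 515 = -0.00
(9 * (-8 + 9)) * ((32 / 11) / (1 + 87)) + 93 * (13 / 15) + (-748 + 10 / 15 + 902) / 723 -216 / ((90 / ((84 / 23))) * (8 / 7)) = 2216595983 / 30181635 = 73.44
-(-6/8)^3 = 0.42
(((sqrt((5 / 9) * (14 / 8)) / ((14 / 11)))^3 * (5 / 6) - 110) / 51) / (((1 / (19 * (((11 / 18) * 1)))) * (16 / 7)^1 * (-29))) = 80465 / 212976 - 6954475 * sqrt(35) / 30913892352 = 0.38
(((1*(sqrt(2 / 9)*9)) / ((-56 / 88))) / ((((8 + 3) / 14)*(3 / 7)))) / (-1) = 14*sqrt(2) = 19.80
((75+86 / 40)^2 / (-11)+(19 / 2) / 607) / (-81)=481711181 / 72111600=6.68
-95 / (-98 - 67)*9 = 57 / 11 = 5.18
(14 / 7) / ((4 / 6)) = 3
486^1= 486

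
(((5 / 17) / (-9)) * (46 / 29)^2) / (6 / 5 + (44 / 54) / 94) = -0.07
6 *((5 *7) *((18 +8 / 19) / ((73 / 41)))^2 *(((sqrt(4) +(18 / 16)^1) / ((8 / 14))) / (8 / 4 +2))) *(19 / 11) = 945956484375 / 17820176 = 53083.45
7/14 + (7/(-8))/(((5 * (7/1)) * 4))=79/160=0.49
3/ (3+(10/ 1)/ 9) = 27/ 37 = 0.73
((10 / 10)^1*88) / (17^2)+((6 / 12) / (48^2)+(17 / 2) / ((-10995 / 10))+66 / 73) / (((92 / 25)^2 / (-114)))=-728086635184591 / 100522099863552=-7.24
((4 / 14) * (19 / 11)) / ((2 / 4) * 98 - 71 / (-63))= 171 / 17369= 0.01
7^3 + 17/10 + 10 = 3547/10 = 354.70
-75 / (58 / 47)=-3525 / 58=-60.78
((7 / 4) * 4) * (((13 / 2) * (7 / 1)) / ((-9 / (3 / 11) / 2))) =-637 / 33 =-19.30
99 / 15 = 33 / 5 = 6.60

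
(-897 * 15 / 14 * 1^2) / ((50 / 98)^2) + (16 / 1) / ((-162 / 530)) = -75824053 / 20250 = -3744.40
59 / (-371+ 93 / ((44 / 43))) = -2596 / 12325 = -0.21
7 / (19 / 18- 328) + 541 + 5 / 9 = 28682356 / 52965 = 541.53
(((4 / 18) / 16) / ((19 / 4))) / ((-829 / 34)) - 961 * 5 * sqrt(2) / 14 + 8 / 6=188995 / 141759 - 4805 * sqrt(2) / 14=-484.05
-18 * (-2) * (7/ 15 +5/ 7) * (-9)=-13392/ 35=-382.63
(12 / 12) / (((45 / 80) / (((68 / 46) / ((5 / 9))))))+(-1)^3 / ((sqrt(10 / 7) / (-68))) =544 / 115+34 *sqrt(70) / 5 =61.62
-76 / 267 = -0.28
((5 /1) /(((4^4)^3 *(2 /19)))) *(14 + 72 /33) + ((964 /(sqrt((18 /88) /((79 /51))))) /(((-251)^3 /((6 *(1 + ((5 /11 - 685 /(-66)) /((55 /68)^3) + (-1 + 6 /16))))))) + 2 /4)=92283143 /184549376 - 8025270598 *sqrt(44319) /80506446834825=0.48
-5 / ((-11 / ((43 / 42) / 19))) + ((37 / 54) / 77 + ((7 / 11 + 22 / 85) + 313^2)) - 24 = 328861780607 / 3357585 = 97945.93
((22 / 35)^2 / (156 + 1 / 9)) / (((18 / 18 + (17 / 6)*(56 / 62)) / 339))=0.24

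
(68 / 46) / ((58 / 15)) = 0.38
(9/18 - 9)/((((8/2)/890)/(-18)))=68085/2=34042.50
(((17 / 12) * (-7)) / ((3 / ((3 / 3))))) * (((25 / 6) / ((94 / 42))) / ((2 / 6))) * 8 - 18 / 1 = -23363 / 141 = -165.70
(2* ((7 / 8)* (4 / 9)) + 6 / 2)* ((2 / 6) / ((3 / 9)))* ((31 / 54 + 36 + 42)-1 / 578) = 1226200 / 4131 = 296.83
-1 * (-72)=72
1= 1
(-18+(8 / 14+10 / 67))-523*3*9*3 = -19876351 / 469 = -42380.28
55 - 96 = -41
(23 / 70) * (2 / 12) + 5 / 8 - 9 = -8.32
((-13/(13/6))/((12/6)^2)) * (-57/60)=57/40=1.42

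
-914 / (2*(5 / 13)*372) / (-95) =5941 / 176700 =0.03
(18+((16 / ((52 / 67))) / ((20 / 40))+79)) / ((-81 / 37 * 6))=-22163 / 2106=-10.52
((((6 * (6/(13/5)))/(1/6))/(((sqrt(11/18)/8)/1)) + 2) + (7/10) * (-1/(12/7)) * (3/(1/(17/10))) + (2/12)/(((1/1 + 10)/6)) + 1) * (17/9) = 8381/4400 + 48960 * sqrt(22)/143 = 1607.80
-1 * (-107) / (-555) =-107 / 555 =-0.19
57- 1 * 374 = -317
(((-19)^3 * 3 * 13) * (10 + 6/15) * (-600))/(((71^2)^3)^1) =1669206240/128100283921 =0.01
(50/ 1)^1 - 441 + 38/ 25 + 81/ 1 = -7712/ 25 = -308.48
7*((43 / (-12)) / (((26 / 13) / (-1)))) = 301 / 24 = 12.54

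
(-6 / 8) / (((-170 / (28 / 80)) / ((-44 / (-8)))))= 231 / 27200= 0.01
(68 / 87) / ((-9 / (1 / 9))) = -68 / 7047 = -0.01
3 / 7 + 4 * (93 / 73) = 2823 / 511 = 5.52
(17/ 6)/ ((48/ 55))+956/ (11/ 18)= 4966189/ 3168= 1567.61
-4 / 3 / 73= -4 / 219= -0.02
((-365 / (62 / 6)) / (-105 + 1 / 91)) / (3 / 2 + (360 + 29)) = 99645 / 115655947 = 0.00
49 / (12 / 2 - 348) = -49 / 342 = -0.14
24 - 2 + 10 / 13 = 296 / 13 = 22.77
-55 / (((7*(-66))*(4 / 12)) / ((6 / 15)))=1 / 7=0.14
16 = 16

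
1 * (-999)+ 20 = -979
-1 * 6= -6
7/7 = 1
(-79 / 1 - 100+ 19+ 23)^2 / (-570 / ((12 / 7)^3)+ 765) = 5405472 / 187735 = 28.79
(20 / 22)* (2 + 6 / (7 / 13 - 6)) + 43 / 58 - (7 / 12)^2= 3980815 / 3261456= 1.22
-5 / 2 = -2.50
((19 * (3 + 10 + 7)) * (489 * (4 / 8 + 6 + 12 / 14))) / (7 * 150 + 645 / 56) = 5103856 / 3963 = 1287.88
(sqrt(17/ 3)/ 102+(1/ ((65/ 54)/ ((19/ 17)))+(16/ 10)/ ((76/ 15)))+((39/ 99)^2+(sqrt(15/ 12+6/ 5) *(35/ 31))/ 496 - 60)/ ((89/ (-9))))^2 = (-10082827755 *sqrt(5)+204496417840 *sqrt(51)+456554970852768)^2/ 3915743743775817164189721600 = 53.57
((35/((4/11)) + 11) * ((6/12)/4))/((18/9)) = 429/64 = 6.70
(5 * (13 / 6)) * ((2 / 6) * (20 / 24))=325 / 108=3.01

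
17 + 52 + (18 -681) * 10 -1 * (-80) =-6481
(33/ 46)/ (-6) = -11/ 92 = -0.12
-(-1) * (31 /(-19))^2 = 961 /361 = 2.66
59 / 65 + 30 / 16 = 1447 / 520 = 2.78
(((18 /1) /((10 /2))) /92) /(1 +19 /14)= 21 /1265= 0.02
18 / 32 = 9 / 16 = 0.56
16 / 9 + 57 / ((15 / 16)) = 2816 / 45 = 62.58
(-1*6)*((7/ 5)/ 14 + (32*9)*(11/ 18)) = -1056.60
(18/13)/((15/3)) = 18/65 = 0.28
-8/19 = -0.42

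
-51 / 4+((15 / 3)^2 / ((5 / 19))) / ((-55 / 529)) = -40765 / 44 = -926.48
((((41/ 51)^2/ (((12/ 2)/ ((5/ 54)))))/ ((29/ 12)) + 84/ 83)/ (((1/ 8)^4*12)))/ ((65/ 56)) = 9850012540928/ 32962095855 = 298.83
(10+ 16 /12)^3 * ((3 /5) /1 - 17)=-3222928 /135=-23873.54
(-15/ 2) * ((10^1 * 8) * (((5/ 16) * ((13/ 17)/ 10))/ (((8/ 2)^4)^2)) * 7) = -6825/ 4456448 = -0.00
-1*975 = -975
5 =5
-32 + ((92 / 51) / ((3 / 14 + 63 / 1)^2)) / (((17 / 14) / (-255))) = -85467328 / 2662965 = -32.09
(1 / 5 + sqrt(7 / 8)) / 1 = 1 / 5 + sqrt(14) / 4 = 1.14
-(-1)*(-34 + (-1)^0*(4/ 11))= -370/ 11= -33.64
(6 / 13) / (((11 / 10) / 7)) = 420 / 143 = 2.94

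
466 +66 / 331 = 154312 / 331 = 466.20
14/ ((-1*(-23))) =14/ 23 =0.61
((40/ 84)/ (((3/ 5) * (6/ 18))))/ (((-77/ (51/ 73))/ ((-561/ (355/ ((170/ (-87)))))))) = -491300/ 7365043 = -0.07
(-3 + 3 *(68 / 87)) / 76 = -0.01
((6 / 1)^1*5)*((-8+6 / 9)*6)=-1320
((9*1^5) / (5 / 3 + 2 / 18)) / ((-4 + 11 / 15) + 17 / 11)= -13365 / 4544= -2.94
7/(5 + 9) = 1/2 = 0.50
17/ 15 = 1.13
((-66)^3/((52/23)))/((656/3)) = -2479653/4264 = -581.53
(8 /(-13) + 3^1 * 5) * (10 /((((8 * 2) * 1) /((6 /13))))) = 2805 /676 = 4.15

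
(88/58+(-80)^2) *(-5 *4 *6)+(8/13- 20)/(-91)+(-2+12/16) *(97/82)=-1234876219513/1607528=-768183.33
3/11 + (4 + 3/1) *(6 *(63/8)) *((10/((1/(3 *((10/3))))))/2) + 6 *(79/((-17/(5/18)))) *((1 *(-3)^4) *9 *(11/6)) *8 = -24786033/374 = -66272.82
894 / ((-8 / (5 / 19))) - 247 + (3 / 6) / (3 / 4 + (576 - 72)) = -276.41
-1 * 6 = -6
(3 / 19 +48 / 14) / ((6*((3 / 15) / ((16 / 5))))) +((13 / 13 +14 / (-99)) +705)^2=649479982072 / 1303533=498245.91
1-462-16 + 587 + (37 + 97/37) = 5536/37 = 149.62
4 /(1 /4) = 16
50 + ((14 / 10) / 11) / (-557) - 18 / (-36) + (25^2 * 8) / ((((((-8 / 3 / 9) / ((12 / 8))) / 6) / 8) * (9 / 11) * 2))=-45489880879 / 61270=-742449.50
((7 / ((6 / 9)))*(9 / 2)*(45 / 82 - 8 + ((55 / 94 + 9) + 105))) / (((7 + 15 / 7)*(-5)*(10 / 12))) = -819388143 / 6166400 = -132.88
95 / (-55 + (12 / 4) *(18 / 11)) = -55 / 29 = -1.90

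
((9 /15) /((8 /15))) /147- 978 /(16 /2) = -47919 /392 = -122.24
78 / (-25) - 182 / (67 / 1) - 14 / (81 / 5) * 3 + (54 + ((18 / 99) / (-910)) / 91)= 187733805223 / 4119590475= 45.57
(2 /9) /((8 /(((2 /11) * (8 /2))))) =2 /99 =0.02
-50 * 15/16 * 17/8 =-6375/64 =-99.61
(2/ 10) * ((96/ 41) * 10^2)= 1920/ 41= 46.83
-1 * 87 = -87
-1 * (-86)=86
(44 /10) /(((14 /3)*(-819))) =-11 /9555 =-0.00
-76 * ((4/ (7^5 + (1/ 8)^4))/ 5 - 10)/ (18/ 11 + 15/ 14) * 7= 94000289229616/ 47844823735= 1964.69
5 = 5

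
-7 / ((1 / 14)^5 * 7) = -537824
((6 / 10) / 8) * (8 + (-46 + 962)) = 693 / 10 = 69.30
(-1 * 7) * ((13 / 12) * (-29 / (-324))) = -2639 / 3888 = -0.68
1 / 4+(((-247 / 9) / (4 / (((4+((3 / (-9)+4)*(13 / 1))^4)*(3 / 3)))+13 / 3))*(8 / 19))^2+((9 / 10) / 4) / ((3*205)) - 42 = -75542541536755451165502107 / 2180882132703709063864200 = -34.64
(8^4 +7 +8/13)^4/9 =8099160521552003281/257049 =31508235867682.83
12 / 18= 2 / 3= 0.67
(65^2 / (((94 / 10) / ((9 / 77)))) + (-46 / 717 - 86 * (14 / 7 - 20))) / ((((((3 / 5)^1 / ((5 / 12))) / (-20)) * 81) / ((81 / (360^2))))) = -20764695775 / 121064061888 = -0.17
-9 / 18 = -1 / 2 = -0.50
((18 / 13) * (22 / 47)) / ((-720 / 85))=-187 / 2444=-0.08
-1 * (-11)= 11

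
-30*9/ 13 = -20.77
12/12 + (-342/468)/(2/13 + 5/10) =-2/17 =-0.12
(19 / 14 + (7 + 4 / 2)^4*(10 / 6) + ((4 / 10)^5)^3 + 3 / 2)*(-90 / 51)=-14019470216220006 / 726318359375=-19302.10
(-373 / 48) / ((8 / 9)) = -1119 / 128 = -8.74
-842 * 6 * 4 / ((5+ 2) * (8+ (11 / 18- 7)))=-363744 / 203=-1791.84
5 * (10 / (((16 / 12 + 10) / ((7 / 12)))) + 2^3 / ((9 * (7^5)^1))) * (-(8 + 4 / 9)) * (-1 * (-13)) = -6539015015 / 23143239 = -282.55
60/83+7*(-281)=-163201/83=-1966.28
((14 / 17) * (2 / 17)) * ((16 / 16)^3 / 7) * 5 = 20 / 289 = 0.07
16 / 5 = 3.20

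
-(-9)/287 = 9/287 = 0.03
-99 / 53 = -1.87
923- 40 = 883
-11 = -11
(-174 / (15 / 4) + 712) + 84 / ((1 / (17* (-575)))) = -4102172 / 5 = -820434.40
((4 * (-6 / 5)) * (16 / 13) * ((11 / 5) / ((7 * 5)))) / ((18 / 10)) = -1408 / 6825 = -0.21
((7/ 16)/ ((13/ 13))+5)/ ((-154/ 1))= -87/ 2464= -0.04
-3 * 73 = -219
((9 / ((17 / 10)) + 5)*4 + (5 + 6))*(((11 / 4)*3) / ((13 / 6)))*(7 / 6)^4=23426557 / 63648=368.06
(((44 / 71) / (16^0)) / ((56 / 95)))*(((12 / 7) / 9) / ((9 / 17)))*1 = 35530 / 93933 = 0.38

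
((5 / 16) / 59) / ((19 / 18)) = 45 / 8968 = 0.01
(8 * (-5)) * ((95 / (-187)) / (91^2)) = 0.00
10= 10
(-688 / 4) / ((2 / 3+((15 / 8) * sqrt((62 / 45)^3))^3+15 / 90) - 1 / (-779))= 2962958953364352000 / 16030269216703766311 - 5621699831448277440 * sqrt(310) / 16030269216703766311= -5.99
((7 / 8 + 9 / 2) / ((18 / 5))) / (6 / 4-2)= -215 / 72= -2.99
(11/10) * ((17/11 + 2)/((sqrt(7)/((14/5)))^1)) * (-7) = -28.89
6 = 6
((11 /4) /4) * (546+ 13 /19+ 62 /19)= 114939 /304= 378.09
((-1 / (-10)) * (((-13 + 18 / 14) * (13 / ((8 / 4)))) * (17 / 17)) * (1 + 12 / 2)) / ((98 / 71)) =-37843 / 980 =-38.62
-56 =-56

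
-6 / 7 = -0.86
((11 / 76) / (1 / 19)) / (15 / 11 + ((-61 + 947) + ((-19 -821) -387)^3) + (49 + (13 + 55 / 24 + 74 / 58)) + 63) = -21054 / 14142799161479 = -0.00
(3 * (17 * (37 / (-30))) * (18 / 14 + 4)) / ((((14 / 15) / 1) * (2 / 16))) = -139638 / 49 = -2849.76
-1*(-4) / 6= 2 / 3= 0.67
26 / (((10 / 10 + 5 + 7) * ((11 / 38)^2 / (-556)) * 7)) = -1605728 / 847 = -1895.78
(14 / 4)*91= 637 / 2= 318.50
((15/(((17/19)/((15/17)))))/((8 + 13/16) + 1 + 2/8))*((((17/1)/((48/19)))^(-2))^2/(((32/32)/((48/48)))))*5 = 95551488000/26655093309131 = 0.00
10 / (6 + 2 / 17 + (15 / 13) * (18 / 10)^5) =1381250 / 3856499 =0.36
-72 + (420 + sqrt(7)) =sqrt(7) + 348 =350.65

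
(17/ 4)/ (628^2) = 17/ 1577536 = 0.00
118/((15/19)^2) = 42598/225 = 189.32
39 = 39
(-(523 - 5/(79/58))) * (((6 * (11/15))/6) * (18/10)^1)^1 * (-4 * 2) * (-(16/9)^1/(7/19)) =-156793472/5925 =-26463.03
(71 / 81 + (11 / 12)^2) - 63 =-61.28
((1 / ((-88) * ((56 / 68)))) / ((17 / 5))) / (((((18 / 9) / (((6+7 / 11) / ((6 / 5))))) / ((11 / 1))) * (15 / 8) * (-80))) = 73 / 88704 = 0.00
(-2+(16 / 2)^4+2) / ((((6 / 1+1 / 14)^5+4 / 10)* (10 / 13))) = 0.65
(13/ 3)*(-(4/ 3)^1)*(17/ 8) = -221/ 18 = -12.28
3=3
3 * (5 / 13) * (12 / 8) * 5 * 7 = 60.58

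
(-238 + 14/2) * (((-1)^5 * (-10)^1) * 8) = -18480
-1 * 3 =-3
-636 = -636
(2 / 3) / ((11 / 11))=2 / 3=0.67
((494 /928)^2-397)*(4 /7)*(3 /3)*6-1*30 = -261886029 /188384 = -1390.17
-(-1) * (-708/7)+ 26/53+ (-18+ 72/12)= -41794/371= -112.65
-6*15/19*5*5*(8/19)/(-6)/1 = 3000/361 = 8.31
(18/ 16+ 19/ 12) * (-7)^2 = 3185/ 24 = 132.71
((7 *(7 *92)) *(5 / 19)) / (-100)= -1127 / 95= -11.86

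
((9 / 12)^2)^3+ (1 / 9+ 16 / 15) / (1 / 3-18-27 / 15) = 105379 / 897024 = 0.12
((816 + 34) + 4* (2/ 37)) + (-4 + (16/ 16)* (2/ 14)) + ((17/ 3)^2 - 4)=2038390/ 2331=874.47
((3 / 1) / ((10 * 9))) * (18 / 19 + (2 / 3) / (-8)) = 197 / 6840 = 0.03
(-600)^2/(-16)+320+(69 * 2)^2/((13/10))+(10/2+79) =-96808/13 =-7446.77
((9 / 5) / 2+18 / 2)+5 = 149 / 10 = 14.90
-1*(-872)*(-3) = -2616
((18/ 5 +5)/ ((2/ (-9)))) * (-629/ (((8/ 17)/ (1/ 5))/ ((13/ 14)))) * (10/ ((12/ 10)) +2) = 555896991/ 5600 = 99267.32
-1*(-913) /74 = 913 /74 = 12.34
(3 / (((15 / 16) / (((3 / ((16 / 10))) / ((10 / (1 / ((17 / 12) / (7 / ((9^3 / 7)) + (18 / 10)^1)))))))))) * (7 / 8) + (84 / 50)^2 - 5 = -1278572 / 860625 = -1.49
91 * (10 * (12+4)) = 14560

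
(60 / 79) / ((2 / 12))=360 / 79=4.56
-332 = -332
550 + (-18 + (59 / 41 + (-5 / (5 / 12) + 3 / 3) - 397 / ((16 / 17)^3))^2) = 6669408164219161 / 28202500096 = 236482.87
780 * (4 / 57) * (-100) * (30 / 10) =-312000 / 19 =-16421.05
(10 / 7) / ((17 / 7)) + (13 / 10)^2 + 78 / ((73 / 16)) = 2404329 / 124100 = 19.37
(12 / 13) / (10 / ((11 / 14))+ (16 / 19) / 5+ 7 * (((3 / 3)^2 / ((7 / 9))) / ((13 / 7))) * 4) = 1045 / 36544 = 0.03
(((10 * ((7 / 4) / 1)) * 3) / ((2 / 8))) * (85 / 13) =17850 / 13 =1373.08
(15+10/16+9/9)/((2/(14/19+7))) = 1029/16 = 64.31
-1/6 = -0.17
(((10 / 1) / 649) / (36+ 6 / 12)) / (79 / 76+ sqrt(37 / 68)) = 2041360 / 2495299213- 57760 * sqrt(629) / 2495299213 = 0.00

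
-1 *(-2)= 2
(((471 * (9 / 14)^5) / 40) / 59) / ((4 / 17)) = 0.09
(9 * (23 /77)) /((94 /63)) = 1863 /1034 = 1.80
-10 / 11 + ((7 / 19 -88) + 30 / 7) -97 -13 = -284195 / 1463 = -194.25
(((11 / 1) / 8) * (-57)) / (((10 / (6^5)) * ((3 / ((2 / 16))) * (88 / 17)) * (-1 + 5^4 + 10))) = -78489 / 101440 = -0.77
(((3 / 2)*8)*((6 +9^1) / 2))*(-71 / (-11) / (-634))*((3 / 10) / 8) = -1917 / 55792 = -0.03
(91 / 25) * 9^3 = 66339 / 25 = 2653.56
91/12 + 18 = 25.58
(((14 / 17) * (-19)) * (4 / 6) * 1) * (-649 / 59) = 5852 / 51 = 114.75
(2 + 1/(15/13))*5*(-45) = -645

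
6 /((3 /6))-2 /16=95 /8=11.88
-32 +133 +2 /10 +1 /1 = 511 /5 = 102.20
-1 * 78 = -78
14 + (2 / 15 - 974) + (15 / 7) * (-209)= -147811 / 105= -1407.72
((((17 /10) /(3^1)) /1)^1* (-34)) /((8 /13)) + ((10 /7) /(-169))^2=-5257868173 /167938680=-31.31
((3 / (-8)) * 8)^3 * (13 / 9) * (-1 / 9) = 13 / 3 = 4.33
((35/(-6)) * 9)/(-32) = 105/64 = 1.64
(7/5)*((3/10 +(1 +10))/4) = 791/200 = 3.96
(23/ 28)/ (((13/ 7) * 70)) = 23/ 3640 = 0.01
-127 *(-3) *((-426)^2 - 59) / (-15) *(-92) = 2119676228 / 5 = 423935245.60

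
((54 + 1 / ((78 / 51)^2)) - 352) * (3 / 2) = -603477 / 1352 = -446.36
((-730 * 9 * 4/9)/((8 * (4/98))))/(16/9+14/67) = -10784655/2396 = -4501.11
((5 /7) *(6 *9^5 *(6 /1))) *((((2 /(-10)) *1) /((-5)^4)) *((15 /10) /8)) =-1594323 /17500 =-91.10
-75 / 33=-25 / 11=-2.27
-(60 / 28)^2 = -225 / 49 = -4.59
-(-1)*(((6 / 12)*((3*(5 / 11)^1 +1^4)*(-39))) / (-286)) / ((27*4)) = 13 / 8712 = 0.00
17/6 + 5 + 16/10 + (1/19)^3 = 1941127/205770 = 9.43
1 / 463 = 0.00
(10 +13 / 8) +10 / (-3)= 199 / 24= 8.29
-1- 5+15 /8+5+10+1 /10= 439 /40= 10.98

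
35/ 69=0.51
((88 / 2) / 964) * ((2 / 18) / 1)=11 / 2169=0.01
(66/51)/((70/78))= 858/595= 1.44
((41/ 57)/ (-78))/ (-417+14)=41/ 1791738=0.00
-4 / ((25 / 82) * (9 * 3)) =-328 / 675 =-0.49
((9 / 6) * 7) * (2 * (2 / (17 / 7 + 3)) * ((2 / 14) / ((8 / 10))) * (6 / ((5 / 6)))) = 189 / 19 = 9.95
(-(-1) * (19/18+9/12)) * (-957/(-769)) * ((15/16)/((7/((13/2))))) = 1347775/689024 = 1.96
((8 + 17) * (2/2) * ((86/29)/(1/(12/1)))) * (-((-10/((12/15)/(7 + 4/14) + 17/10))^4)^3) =-7988437084891032522505800000000000000000000000000/11087111374406350796896692093521185709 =-720515634336.61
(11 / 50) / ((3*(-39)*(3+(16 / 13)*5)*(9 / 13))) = -143 / 481950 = -0.00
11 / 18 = 0.61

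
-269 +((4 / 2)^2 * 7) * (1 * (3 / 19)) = -5027 / 19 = -264.58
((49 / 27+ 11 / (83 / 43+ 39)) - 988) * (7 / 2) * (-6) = 29814113 / 1440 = 20704.25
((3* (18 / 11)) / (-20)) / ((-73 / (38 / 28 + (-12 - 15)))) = -9693 / 112420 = -0.09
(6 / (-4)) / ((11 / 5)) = -15 / 22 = -0.68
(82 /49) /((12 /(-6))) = -0.84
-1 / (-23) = 1 / 23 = 0.04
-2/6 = -1/3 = -0.33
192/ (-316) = -48/ 79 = -0.61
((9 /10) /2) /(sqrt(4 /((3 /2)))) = 0.28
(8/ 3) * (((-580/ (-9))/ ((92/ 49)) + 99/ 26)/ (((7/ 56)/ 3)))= 6567136/ 2691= 2440.41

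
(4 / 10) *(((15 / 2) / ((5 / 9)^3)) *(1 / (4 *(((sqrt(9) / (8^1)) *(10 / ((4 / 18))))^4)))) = 1024 / 18984375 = 0.00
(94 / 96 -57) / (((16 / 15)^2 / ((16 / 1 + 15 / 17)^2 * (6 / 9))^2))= -456098241523225 / 256576512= -1777630.53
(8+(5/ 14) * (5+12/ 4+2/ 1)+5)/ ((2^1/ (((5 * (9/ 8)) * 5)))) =6525/ 28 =233.04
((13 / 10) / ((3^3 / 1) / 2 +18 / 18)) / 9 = 13 / 1305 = 0.01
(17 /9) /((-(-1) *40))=17 /360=0.05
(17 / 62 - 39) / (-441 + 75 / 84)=33614 / 382013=0.09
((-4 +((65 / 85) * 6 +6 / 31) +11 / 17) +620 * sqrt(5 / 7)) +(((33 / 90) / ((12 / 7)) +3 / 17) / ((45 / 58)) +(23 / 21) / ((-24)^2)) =924574307 / 478094400 +620 * sqrt(35) / 7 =525.93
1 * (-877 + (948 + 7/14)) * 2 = 143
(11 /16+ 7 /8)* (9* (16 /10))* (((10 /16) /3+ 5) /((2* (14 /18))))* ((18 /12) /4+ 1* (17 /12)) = 134.97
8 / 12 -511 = -1531 / 3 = -510.33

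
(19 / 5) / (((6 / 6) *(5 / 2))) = 38 / 25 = 1.52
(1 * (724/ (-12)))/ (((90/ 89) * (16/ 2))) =-16109/ 2160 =-7.46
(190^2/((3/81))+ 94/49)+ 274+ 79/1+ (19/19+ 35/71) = 3392221255/3479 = 975056.41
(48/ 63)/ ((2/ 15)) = 40/ 7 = 5.71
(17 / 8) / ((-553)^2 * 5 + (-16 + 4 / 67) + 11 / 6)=3417 / 2458681676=0.00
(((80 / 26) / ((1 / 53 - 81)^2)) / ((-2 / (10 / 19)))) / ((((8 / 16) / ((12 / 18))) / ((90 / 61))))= -4213500 / 17347074043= -0.00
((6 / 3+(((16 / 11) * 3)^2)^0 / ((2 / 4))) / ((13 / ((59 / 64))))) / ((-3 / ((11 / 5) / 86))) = -649 / 268320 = -0.00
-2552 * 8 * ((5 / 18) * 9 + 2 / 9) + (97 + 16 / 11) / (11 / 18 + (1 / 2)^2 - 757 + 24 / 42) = -1047621087380 / 18849897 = -55577.02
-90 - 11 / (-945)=-89.99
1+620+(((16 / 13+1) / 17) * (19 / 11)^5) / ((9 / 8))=199499657587 / 320330439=622.79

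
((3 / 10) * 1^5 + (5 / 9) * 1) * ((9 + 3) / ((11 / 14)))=196 / 15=13.07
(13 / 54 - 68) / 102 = -3659 / 5508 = -0.66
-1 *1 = -1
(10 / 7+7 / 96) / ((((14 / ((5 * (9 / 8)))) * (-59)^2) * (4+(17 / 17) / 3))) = 45405 / 1135307264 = 0.00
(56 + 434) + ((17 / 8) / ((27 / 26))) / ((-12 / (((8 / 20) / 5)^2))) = 99224779 / 202500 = 490.00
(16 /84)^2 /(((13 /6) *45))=32 /85995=0.00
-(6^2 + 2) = -38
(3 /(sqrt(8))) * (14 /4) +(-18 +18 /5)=-72 /5 +21 * sqrt(2) /8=-10.69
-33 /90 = -11 /30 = -0.37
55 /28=1.96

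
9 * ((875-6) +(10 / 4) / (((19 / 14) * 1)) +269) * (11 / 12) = 714681 / 76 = 9403.70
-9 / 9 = -1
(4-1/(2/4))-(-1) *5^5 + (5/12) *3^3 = 12553/4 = 3138.25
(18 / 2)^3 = 729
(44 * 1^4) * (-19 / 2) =-418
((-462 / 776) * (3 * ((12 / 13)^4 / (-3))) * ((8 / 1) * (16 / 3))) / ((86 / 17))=434294784 / 119127931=3.65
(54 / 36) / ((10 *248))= 3 / 4960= 0.00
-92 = -92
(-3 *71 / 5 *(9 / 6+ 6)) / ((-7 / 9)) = 5751 / 14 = 410.79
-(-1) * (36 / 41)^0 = 1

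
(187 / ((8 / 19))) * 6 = 10659 / 4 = 2664.75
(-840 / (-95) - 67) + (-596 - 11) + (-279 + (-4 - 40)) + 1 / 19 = -18774 / 19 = -988.11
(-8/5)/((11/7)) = -56/55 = -1.02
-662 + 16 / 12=-1982 / 3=-660.67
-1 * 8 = -8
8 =8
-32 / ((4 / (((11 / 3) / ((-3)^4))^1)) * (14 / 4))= -176 / 1701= -0.10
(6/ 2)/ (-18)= -1/ 6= -0.17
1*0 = 0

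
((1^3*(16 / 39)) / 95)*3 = 16 / 1235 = 0.01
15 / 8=1.88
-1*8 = -8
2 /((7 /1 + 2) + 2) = 2 /11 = 0.18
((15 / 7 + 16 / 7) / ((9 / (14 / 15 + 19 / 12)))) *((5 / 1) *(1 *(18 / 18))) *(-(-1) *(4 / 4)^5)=4681 / 756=6.19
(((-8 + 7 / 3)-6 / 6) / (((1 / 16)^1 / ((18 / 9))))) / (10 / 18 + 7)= -480 / 17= -28.24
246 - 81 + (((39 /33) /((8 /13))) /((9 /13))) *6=23977 /132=181.64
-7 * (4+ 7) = -77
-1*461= -461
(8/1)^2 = 64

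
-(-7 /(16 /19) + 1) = 117 /16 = 7.31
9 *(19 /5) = 171 /5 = 34.20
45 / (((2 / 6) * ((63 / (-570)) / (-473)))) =4044150 / 7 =577735.71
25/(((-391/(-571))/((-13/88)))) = -185575/34408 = -5.39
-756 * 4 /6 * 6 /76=-756 /19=-39.79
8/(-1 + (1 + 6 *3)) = 4/9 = 0.44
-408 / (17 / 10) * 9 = -2160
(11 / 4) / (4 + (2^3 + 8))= 11 / 80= 0.14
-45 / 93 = -15 / 31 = -0.48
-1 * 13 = -13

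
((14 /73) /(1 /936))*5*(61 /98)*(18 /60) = 85644 /511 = 167.60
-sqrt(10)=-3.16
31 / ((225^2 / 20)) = 0.01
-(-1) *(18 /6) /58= 3 /58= 0.05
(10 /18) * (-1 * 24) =-40 /3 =-13.33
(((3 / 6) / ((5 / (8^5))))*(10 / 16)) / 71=2048 / 71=28.85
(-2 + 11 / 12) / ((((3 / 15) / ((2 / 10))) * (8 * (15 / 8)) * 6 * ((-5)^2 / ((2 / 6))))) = -13 / 81000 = -0.00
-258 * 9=-2322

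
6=6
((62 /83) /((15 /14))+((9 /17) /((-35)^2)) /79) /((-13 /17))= -285604621 /313260675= -0.91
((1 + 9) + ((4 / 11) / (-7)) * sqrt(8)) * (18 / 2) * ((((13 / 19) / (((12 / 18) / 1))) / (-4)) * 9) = -15795 / 76 + 3159 * sqrt(2) / 1463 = -204.78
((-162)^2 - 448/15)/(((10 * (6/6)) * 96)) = 98303/3600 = 27.31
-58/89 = -0.65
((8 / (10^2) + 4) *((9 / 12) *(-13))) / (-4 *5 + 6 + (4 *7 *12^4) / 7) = -1989 / 4146500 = -0.00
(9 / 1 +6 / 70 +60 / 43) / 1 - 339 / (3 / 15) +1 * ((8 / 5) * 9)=-2513529 / 1505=-1670.12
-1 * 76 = -76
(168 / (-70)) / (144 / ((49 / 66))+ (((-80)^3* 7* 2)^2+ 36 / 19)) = -2793 / 59793735680227925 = -0.00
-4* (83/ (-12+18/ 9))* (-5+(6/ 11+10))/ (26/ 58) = 410.70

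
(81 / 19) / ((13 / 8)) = 648 / 247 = 2.62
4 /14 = 2 /7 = 0.29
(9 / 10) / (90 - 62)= 9 / 280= 0.03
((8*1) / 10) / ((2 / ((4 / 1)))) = 8 / 5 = 1.60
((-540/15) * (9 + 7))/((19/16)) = -9216/19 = -485.05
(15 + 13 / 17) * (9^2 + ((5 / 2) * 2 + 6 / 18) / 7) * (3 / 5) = 27068 / 35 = 773.37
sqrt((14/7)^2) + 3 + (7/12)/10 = 607/120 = 5.06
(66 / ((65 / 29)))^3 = 7011739944 / 274625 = 25532.05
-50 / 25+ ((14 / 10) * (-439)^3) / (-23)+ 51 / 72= 14213555627 / 2760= 5149839.00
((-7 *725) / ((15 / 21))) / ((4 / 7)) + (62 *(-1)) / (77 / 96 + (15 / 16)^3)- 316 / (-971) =-967869931705 / 77606204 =-12471.55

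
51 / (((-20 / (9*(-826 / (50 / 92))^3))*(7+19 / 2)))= 4196382547531104 / 859375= 4883063328.04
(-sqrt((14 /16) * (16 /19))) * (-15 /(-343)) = -15 * sqrt(266) /6517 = -0.04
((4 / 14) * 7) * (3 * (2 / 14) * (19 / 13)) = 114 / 91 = 1.25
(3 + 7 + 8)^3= 5832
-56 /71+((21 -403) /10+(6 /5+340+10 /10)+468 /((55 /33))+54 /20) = 83313 /142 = 586.71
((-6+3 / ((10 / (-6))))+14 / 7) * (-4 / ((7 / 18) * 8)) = 261 / 35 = 7.46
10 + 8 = 18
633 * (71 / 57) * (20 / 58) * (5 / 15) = 149810 / 1653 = 90.63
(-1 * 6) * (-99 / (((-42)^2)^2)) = 11 / 57624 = 0.00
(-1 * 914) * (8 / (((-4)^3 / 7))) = 3199 / 4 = 799.75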